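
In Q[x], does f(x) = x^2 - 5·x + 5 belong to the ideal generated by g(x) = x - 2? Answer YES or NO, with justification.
NO

In Q[x] the ideal (g) consists of all multiples of g, so f ∈ (g) iff g | f, i.e. iff the remainder of f on division by g is 0. Divide f by g (g is monic, so eliminate the leading term of the running remainder at each step):
  leading term x^2: subtract (x)·g(x) = x^2 - 2·x, leaving 5 - 3·x
  leading term -3·x: subtract (-3)·g(x) = 6 - 3·x, leaving -1
The remainder r(x) = -1 ≠ 0 (and deg r < deg g), so g ∤ f, i.e. f ∉ (g).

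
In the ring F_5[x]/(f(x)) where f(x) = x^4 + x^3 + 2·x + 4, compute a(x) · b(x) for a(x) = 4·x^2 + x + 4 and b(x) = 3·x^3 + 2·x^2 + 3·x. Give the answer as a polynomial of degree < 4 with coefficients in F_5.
Multiply as integer polynomials: a · b = 12·x^5 + 11·x^4 + 26·x^3 + 11·x^2 + 12·x. Reducing coefficients mod 5: a · b ≡ 2·x^5 + x^4 + x^3 + x^2 + 2·x. Now divide by f(x) = x^4 + x^3 + 2·x + 4 in F_5[x], eliminating the leading term at each step:
  leading term 2·x^5: subtract (2·x)·f(x) = 2·x^5 + 2·x^4 + 4·x^2 + 3·x, leaving 4·x^4 + x^3 + 2·x^2 + 4·x (coefficients mod 5)
  leading term 4·x^4: subtract (4)·f(x) = 4·x^4 + 4·x^3 + 3·x + 1, leaving 2·x^3 + 2·x^2 + x + 4 (coefficients mod 5)
The degree is now < 4, so this is the remainder. Hence a · b ≡ 2·x^3 + 2·x^2 + x + 4 in F_5[x]/(f).

Final answer: a · b ≡ 2·x^3 + 2·x^2 + x + 4 (mod f(x))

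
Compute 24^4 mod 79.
Use repeated squaring. Binary(4) = 100. Walk through the bits of the exponent 4 left-to-right: at each bit after the leading one, square the running value, then multiply by 24 if the bit is 1 (always reducing mod 79):
  bit 1 = 1 (leading): start with 24.
  bit 2 = 0: square 24^2 = 576 ≡ 23 (mod 79).
  bit 3 = 0: square 23^2 = 529 ≡ 55 (mod 79).
Final value: 24^4 ≡ 55 (mod 79).

Final answer: 55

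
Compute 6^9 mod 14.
6

Use repeated squaring. Binary(9) = 1001. Walk through the bits of the exponent 9 left-to-right: at each bit after the leading one, square the running value, then multiply by 6 if the bit is 1 (always reducing mod 14):
  bit 1 = 1 (leading): start with 6.
  bit 2 = 0: square 6^2 = 36 ≡ 8 (mod 14).
  bit 3 = 0: square 8^2 = 64 ≡ 8 (mod 14).
  bit 4 = 1: square 8^2 = 64 ≡ 8; bit is 1, so multiply 8·6 = 48 ≡ 6 (mod 14).
Final value: 6^9 ≡ 6 (mod 14).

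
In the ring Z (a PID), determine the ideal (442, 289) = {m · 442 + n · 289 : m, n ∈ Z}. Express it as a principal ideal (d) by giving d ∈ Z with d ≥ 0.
(442, 289) = (17); d = 17

In the PID Z, (a, b) is generated by gcd(a, b). Compute gcd(442, 289) with the extended Euclidean algorithm, tracking rows (r, s, t) with s·442 + t·289 = r:
  row A: (442, 1, 0)   [1·442 + 0·289 = 442]
  row B: (289, 0, 1)   [0·442 + 1·289 = 289]
  442 = 1·289 + 153   → row C = row A − 1·row B = (153, 1, −1)   [check: 1·442 − 1·289 = 153]
  289 = 1·153 + 136   → row D = row B − 1·row C = (136, −1, 2)   [check: −1·442 + 2·289 = 136]
  153 = 1·136 + 17   → row E = row C − 1·row D = (17, 2, −3)   [check: 2·442 − 3·289 = 17]
  136 = 8·17 + 0   → remainder 0, stop. gcd = 17 (last nonzero row E).
So gcd(442, 289) = 17, with Bézout identity 2·442 − 3·289 = 17. Containment (⊇): the Bézout identity exhibits 17 as an element of (442, 289), giving (17) ⊆ (442, 289). Containment (⊆): since 17 | 442 and 17 | 289 (442 = 17·26, 289 = 17·17), every Z-linear combination of 442 and 289 is divisible by 17, so (442, 289) ⊆ (17). Therefore (442, 289) = (17), d = 17.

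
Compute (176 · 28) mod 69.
Reduce the factors first: 176 ≡ 38 (mod 69), so 176 · 28 ≡ 38 · 28 (mod 69). 38 · 28 = 1064. Dividing by 69: 1064 = 15·69 + 29. So (176 · 28) mod 69 = 29.

Final answer: 29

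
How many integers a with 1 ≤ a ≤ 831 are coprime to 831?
552

The number of a ∈ {1, ..., 831} with gcd(a, 831) = 1 is by definition Euler's totient φ(831). φ is multiplicative, with φ(p^e) = p^e − p^(e−1). Factorise 831 = 3 · 277. Then
  φ(831) = (3 − 1) · (277 − 1) = 2 · 276 = 552.
So there are 552 such integers.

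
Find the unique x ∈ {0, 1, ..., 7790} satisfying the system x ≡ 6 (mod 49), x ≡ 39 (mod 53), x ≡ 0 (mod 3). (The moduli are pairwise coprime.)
The moduli 49, 53, 3 are pairwise coprime, so by the CRT there is a unique solution mod 49·53·3 = 7791.
Solve by successive substitution. Start with x ≡ 6 (mod 49).
  Combine with x ≡ 39 (mod 53): write x = 6 + 49·t and require 6 + 49·t ≡ 39 (mod 53), i.e. 49·t ≡ 39 − 6 ≡ 33 (mod 53). Since 49^(−1) ≡ 13 (mod 53), t ≡ 13·33 ≡ 5 (mod 53). So x ≡ 6 + 49·5 = 251 (mod 2597).
  Combine with x ≡ 0 (mod 3): write x = 251 + 2597·t and require 251 + 2597·t ≡ 0 (mod 3), i.e. 2597·t ≡ 0 − 251 ≡ 1 (mod 3). Since 2597^(−1) ≡ 2 (mod 3) (2597 ≡ 2 (mod 3)), t ≡ 2·1 ≡ 2 (mod 3). So x ≡ 251 + 2597·2 = 5445 (mod 7791).
Unique solution in [0, 7791): x = 5445.

Final answer: x ≡ 5445 (mod 7791); the representative in [0, 7791) is 5445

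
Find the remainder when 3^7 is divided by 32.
11

Use repeated squaring. Binary(7) = 111. Walk through the bits of the exponent 7 left-to-right: at each bit after the leading one, square the running value, then multiply by 3 if the bit is 1 (always reducing mod 32):
  bit 1 = 1 (leading): start with 3.
  bit 2 = 1: square 3^2 = 9; bit is 1, so multiply 9·3 = 27 (mod 32).
  bit 3 = 1: square 27^2 = 729 ≡ 25; bit is 1, so multiply 25·3 = 75 ≡ 11 (mod 32).
Final value: 3^7 ≡ 11 (mod 32).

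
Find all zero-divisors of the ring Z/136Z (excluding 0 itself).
nonzero zero-divisors of Z/136Z = {2, 4, 6, 8, 10, 12, 14, 16, 17, 18, 20, 22, 24, 26, 28, 30, 32, 34, 36, 38, 40, 42, 44, 46, 48, 50, 51, 52, 54, 56, 58, 60, 62, 64, 66, 68, 70, 72, 74, 76, 78, 80, 82, 84, 85, 86, 88, 90, 92, 94, 96, 98, 100, 102, 104, 106, 108, 110, 112, 114, 116, 118, 119, 120, 122, 124, 126, 128, 130, 132, 134}

An element a ∈ Z/136Z (with a ≠ 0) is a zero-divisor iff gcd(a, 136) > 1 (because a is a unit precisely when gcd(a, n) = 1, and in Z/nZ every nonzero, non-unit element is a zero-divisor). Scan a = 1, ..., 135 and keep those with gcd(a, 136) > 1:
  gcd(2, 136) = 2, gcd(4, 136) = 4, gcd(6, 136) = 2, gcd(8, 136) = 8, gcd(10, 136) = 2, gcd(12, 136) = 4, gcd(14, 136) = 2, gcd(16, 136) = 8, gcd(17, 136) = 17, gcd(18, 136) = 2, gcd(20, 136) = 4, gcd(22, 136) = 2, gcd(24, 136) = 8, gcd(26, 136) = 2, gcd(28, 136) = 4, gcd(30, 136) = 2, gcd(32, 136) = 8, gcd(34, 136) = 34, gcd(36, 136) = 4, gcd(38, 136) = 2, gcd(40, 136) = 8, gcd(42, 136) = 2, gcd(44, 136) = 4, gcd(46, 136) = 2, gcd(48, 136) = 8, gcd(50, 136) = 2, gcd(51, 136) = 17, gcd(52, 136) = 4, gcd(54, 136) = 2, gcd(56, 136) = 8, gcd(58, 136) = 2, gcd(60, 136) = 4, gcd(62, 136) = 2, gcd(64, 136) = 8, gcd(66, 136) = 2, gcd(68, 136) = 68, gcd(70, 136) = 2, gcd(72, 136) = 8, gcd(74, 136) = 2, gcd(76, 136) = 4, gcd(78, 136) = 2, gcd(80, 136) = 8, gcd(82, 136) = 2, gcd(84, 136) = 4, gcd(85, 136) = 17, gcd(86, 136) = 2, gcd(88, 136) = 8, gcd(90, 136) = 2, gcd(92, 136) = 4, gcd(94, 136) = 2, gcd(96, 136) = 8, gcd(98, 136) = 2, gcd(100, 136) = 4, gcd(102, 136) = 34, gcd(104, 136) = 8, gcd(106, 136) = 2, gcd(108, 136) = 4, gcd(110, 136) = 2, gcd(112, 136) = 8, gcd(114, 136) = 2, gcd(116, 136) = 4, gcd(118, 136) = 2, gcd(119, 136) = 17, gcd(120, 136) = 8, gcd(122, 136) = 2, gcd(124, 136) = 4, gcd(126, 136) = 2, gcd(128, 136) = 8, gcd(130, 136) = 2, gcd(132, 136) = 4, gcd(134, 136) = 2.
All other a ∈ {1, ..., 135} have gcd(a, 136) = 1 and are units. So the nonzero zero-divisors are exactly the 71 values of a appearing in this scan.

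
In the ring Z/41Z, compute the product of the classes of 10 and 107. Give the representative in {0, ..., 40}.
Reduce the factors first: 107 ≡ 25 (mod 41), so 10 · 107 ≡ 10 · 25 (mod 41). 10 · 25 = 250. Dividing by 41: 250 = 6·41 + 4. So (10 · 107) mod 41 = 4.

Final answer: 4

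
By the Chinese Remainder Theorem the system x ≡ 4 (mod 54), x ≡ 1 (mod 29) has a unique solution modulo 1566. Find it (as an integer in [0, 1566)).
x ≡ 436 (mod 1566); the representative in [0, 1566) is 436

The moduli 54, 29 are pairwise coprime, so by the CRT there is a unique solution mod 54·29 = 1566.
Solve by successive substitution. Start with x ≡ 4 (mod 54).
  Combine with x ≡ 1 (mod 29): write x = 4 + 54·t and require 4 + 54·t ≡ 1 (mod 29), i.e. 54·t ≡ 1 − 4 ≡ 26 (mod 29). Since 54^(−1) ≡ 7 (mod 29) (54 ≡ 25 (mod 29)), t ≡ 7·26 ≡ 8 (mod 29). So x ≡ 4 + 54·8 = 436 (mod 1566).
Unique solution in [0, 1566): x = 436.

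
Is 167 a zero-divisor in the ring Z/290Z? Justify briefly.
gcd(167, 290) = 1, so 167 is a unit in Z/290Z (it has a multiplicative inverse). A unit cannot be a zero-divisor: if 167·b ≡ 0 then multiplying both sides by 167^(−1) gives b ≡ 0. So 167 is not a zero-divisor.

Final answer: NO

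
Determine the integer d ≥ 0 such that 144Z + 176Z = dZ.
(144, 176) = (16); d = 16

In the PID Z, (a, b) is generated by gcd(a, b). Compute gcd(176, 144) with the extended Euclidean algorithm, tracking rows (r, s, t) with s·176 + t·144 = r:
  row A: (176, 1, 0)   [1·176 + 0·144 = 176]
  row B: (144, 0, 1)   [0·176 + 1·144 = 144]
  176 = 1·144 + 32   → row C = row A − 1·row B = (32, 1, −1)   [check: 1·176 − 1·144 = 32]
  144 = 4·32 + 16   → row D = row B − 4·row C = (16, −4, 5)   [check: −4·176 + 5·144 = 16]
  32 = 2·16 + 0   → remainder 0, stop. gcd = 16 (last nonzero row D).
So gcd(144, 176) = 16, with Bézout identity −4·176 + 5·144 = 16. Containment (⊇): the Bézout identity exhibits 16 as an element of (144, 176), giving (16) ⊆ (144, 176). Containment (⊆): since 16 | 144 and 16 | 176 (144 = 16·9, 176 = 16·11), every Z-linear combination of 144 and 176 is divisible by 16, so (144, 176) ⊆ (16). Therefore (144, 176) = (16), d = 16.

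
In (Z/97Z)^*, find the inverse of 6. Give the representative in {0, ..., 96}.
6^(−1) ≡ 81 (mod 97)

Apply the extended Euclidean algorithm to (97, 6), tracking rows (r, s, t) with s·97 + t·6 = r. Each division r_prev = q·r_cur + r_new produces the new row as (previous row) − q·(current row):
  row A: (97, 1, 0)   [1·97 + 0·6 = 97]
  row B: (6, 0, 1)   [0·97 + 1·6 = 6]
  97 = 16·6 + 1   → row C = row A − 16·row B = (1, 1, −16)   [check: 1·97 − 16·6 = 1]
  6 = 6·1 + 0   → remainder 0, stop. gcd = 1 (last nonzero row C).
The gcd is 1, so 6 is invertible mod 97. The last nonzero row gives 1·97 − 16·6 = 1, so t = −16. So 6^(−1) ≡ −16 ≡ 81 (mod 97). Verify: 6 · 81 = 486 ≡ 1 (mod 97). ✓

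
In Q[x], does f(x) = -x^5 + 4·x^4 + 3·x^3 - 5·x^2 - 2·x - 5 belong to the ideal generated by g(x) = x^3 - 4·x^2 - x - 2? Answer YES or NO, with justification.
NO

In Q[x] the ideal (g) consists of all multiples of g, so f ∈ (g) iff g | f, i.e. iff the remainder of f on division by g is 0. Divide f by g (g is monic, so eliminate the leading term of the running remainder at each step):
  leading term -x^5: subtract (-x^2)·g(x) = -x^5 + 4·x^4 + x^3 + 2·x^2, leaving 2·x^3 - 7·x^2 - 2·x - 5
  leading term 2·x^3: subtract (2)·g(x) = 2·x^3 - 8·x^2 - 2·x - 4, leaving x^2 - 1
The remainder r(x) = x^2 - 1 ≠ 0 (and deg r < deg g), so g ∤ f, i.e. f ∉ (g).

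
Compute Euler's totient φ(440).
φ(440) = 160

φ is multiplicative, with φ(p^e) = p^e − p^(e−1). Factorise 440 = 2^3 · 5 · 11. Then
  φ(440) = (2^3 − 2^2) · (5 − 1) · (11 − 1) = 4 · 4 · 10 = 160.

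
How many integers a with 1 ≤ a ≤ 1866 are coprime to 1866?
The number of a ∈ {1, ..., 1866} with gcd(a, 1866) = 1 is by definition Euler's totient φ(1866). φ is multiplicative, with φ(p^e) = p^e − p^(e−1). Factorise 1866 = 2 · 3 · 311. Then
  φ(1866) = (2 − 1) · (3 − 1) · (311 − 1) = 1 · 2 · 310 = 620.
So there are 620 such integers.

Final answer: 620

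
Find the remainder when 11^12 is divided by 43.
16

Use repeated squaring. Binary(12) = 1100. Walk through the bits of the exponent 12 left-to-right: at each bit after the leading one, square the running value, then multiply by 11 if the bit is 1 (always reducing mod 43):
  bit 1 = 1 (leading): start with 11.
  bit 2 = 1: square 11^2 = 121 ≡ 35; bit is 1, so multiply 35·11 = 385 ≡ 41 (mod 43).
  bit 3 = 0: square 41^2 = 1681 ≡ 4 (mod 43).
  bit 4 = 0: square 4^2 = 16 (mod 43).
Final value: 11^12 ≡ 16 (mod 43).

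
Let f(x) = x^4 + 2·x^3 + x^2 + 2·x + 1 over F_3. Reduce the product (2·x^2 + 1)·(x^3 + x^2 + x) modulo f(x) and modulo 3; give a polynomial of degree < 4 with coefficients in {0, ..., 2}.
Multiply as integer polynomials: a · b = 2·x^5 + 2·x^4 + 3·x^3 + x^2 + x. Reducing coefficients mod 3: a · b ≡ 2·x^5 + 2·x^4 + x^2 + x. Now divide by f(x) = x^4 + 2·x^3 + x^2 + 2·x + 1 in F_3[x], eliminating the leading term at each step:
  leading term 2·x^5: subtract (2·x)·f(x) = 2·x^5 + x^4 + 2·x^3 + x^2 + 2·x, leaving x^4 + x^3 + 2·x (coefficients mod 3)
  leading term x^4: subtract (1)·f(x) = x^4 + 2·x^3 + x^2 + 2·x + 1, leaving 2·x^3 + 2·x^2 + 2 (coefficients mod 3)
The degree is now < 4, so this is the remainder. Hence a · b ≡ 2·x^3 + 2·x^2 + 2 in F_3[x]/(f).

Final answer: a · b ≡ 2·x^3 + 2·x^2 + 2 (mod f(x))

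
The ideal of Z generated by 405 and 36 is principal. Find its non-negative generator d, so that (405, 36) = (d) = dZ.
In the PID Z, (a, b) is generated by gcd(a, b). Compute gcd(405, 36) with the extended Euclidean algorithm, tracking rows (r, s, t) with s·405 + t·36 = r:
  row A: (405, 1, 0)   [1·405 + 0·36 = 405]
  row B: (36, 0, 1)   [0·405 + 1·36 = 36]
  405 = 11·36 + 9   → row C = row A − 11·row B = (9, 1, −11)   [check: 1·405 − 11·36 = 9]
  36 = 4·9 + 0   → remainder 0, stop. gcd = 9 (last nonzero row C).
So gcd(405, 36) = 9, with Bézout identity 1·405 − 11·36 = 9. Containment (⊇): the Bézout identity exhibits 9 as an element of (405, 36), giving (9) ⊆ (405, 36). Containment (⊆): since 9 | 405 and 9 | 36 (405 = 9·45, 36 = 9·4), every Z-linear combination of 405 and 36 is divisible by 9, so (405, 36) ⊆ (9). Therefore (405, 36) = (9), d = 9.

Final answer: (405, 36) = (9); d = 9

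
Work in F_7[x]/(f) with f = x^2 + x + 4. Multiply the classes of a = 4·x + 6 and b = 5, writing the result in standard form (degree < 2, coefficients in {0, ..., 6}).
Multiply as integer polynomials: a · b = 20·x + 30. Reducing coefficients mod 7: a · b ≡ 6·x + 2. This already has degree < 2, so no reduction by f is needed. Hence a · b ≡ 6·x + 2 in F_7[x]/(f).

Final answer: a · b ≡ 6·x + 2 (mod f(x))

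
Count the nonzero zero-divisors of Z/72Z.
Z/72Z has 47 nonzero zero-divisors

In Z/72Z each nonzero element is either a unit (gcd with 72 is 1) or a zero-divisor (gcd > 1). The number of units is φ(72): factorise 72 = 2^3 · 3^2, so φ(72) = (2^3 − 2^2) · (3^2 − 3^1) = 4 · 6 = 24. The nonzero elements number 72 − 1 = 71. Hence the nonzero zero-divisors number 71 − 24 = 47.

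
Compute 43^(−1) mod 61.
43^(−1) ≡ 44 (mod 61)

Apply the extended Euclidean algorithm to (61, 43), tracking rows (r, s, t) with s·61 + t·43 = r. Each division r_prev = q·r_cur + r_new produces the new row as (previous row) − q·(current row):
  row A: (61, 1, 0)   [1·61 + 0·43 = 61]
  row B: (43, 0, 1)   [0·61 + 1·43 = 43]
  61 = 1·43 + 18   → row C = row A − 1·row B = (18, 1, −1)   [check: 1·61 − 1·43 = 18]
  43 = 2·18 + 7   → row D = row B − 2·row C = (7, −2, 3)   [check: −2·61 + 3·43 = 7]
  18 = 2·7 + 4   → row E = row C − 2·row D = (4, 5, −7)   [check: 5·61 − 7·43 = 4]
  7 = 1·4 + 3   → row F = row D − 1·row E = (3, −7, 10)   [check: −7·61 + 10·43 = 3]
  4 = 1·3 + 1   → row G = row E − 1·row F = (1, 12, −17)   [check: 12·61 − 17·43 = 1]
  3 = 3·1 + 0   → remainder 0, stop. gcd = 1 (last nonzero row G).
The gcd is 1, so 43 is invertible mod 61. The last nonzero row gives 12·61 − 17·43 = 1, so t = −17. So 43^(−1) ≡ −17 ≡ 44 (mod 61). Verify: 43 · 44 = 1892 ≡ 1 (mod 61). ✓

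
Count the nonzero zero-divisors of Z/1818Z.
In Z/1818Z each nonzero element is either a unit (gcd with 1818 is 1) or a zero-divisor (gcd > 1). The number of units is φ(1818): factorise 1818 = 2 · 3^2 · 101, so φ(1818) = (2 − 1) · (3^2 − 3^1) · (101 − 1) = 1 · 6 · 100 = 600. The nonzero elements number 1818 − 1 = 1817. Hence the nonzero zero-divisors number 1817 − 600 = 1217.

Final answer: Z/1818Z has 1217 nonzero zero-divisors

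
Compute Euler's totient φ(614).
φ is multiplicative, with φ(p^e) = p^e − p^(e−1). Factorise 614 = 2 · 307. Then
  φ(614) = (2 − 1) · (307 − 1) = 1 · 306 = 306.

Final answer: φ(614) = 306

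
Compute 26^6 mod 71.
30

Use repeated squaring. Binary(6) = 110. Walk through the bits of the exponent 6 left-to-right: at each bit after the leading one, square the running value, then multiply by 26 if the bit is 1 (always reducing mod 71):
  bit 1 = 1 (leading): start with 26.
  bit 2 = 1: square 26^2 = 676 ≡ 37; bit is 1, so multiply 37·26 = 962 ≡ 39 (mod 71).
  bit 3 = 0: square 39^2 = 1521 ≡ 30 (mod 71).
Final value: 26^6 ≡ 30 (mod 71).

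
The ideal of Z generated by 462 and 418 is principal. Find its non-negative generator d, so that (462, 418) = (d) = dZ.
In the PID Z, (a, b) is generated by gcd(a, b). Compute gcd(462, 418) with the extended Euclidean algorithm, tracking rows (r, s, t) with s·462 + t·418 = r:
  row A: (462, 1, 0)   [1·462 + 0·418 = 462]
  row B: (418, 0, 1)   [0·462 + 1·418 = 418]
  462 = 1·418 + 44   → row C = row A − 1·row B = (44, 1, −1)   [check: 1·462 − 1·418 = 44]
  418 = 9·44 + 22   → row D = row B − 9·row C = (22, −9, 10)   [check: −9·462 + 10·418 = 22]
  44 = 2·22 + 0   → remainder 0, stop. gcd = 22 (last nonzero row D).
So gcd(462, 418) = 22, with Bézout identity −9·462 + 10·418 = 22. Containment (⊇): the Bézout identity exhibits 22 as an element of (462, 418), giving (22) ⊆ (462, 418). Containment (⊆): since 22 | 462 and 22 | 418 (462 = 22·21, 418 = 22·19), every Z-linear combination of 462 and 418 is divisible by 22, so (462, 418) ⊆ (22). Therefore (462, 418) = (22), d = 22.

Final answer: (462, 418) = (22); d = 22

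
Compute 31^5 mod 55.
Use repeated squaring. Binary(5) = 101. Walk through the bits of the exponent 5 left-to-right: at each bit after the leading one, square the running value, then multiply by 31 if the bit is 1 (always reducing mod 55):
  bit 1 = 1 (leading): start with 31.
  bit 2 = 0: square 31^2 = 961 ≡ 26 (mod 55).
  bit 3 = 1: square 26^2 = 676 ≡ 16; bit is 1, so multiply 16·31 = 496 ≡ 1 (mod 55).
Final value: 31^5 ≡ 1 (mod 55).

Final answer: 1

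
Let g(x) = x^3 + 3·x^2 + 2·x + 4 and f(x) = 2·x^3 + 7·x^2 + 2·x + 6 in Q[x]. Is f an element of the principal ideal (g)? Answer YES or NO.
In Q[x] the ideal (g) consists of all multiples of g, so f ∈ (g) iff g | f, i.e. iff the remainder of f on division by g is 0. Divide f by g (g is monic, so eliminate the leading term of the running remainder at each step):
  leading term 2·x^3: subtract (2)·g(x) = 2·x^3 + 6·x^2 + 4·x + 8, leaving x^2 - 2·x - 2
The remainder r(x) = x^2 - 2·x - 2 ≠ 0 (and deg r < deg g), so g ∤ f, i.e. f ∉ (g).

Final answer: NO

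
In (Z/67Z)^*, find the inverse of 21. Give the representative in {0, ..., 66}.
21^(−1) ≡ 16 (mod 67)

Apply the extended Euclidean algorithm to (67, 21), tracking rows (r, s, t) with s·67 + t·21 = r. Each division r_prev = q·r_cur + r_new produces the new row as (previous row) − q·(current row):
  row A: (67, 1, 0)   [1·67 + 0·21 = 67]
  row B: (21, 0, 1)   [0·67 + 1·21 = 21]
  67 = 3·21 + 4   → row C = row A − 3·row B = (4, 1, −3)   [check: 1·67 − 3·21 = 4]
  21 = 5·4 + 1   → row D = row B − 5·row C = (1, −5, 16)   [check: −5·67 + 16·21 = 1]
  4 = 4·1 + 0   → remainder 0, stop. gcd = 1 (last nonzero row D).
The gcd is 1, so 21 is invertible mod 67. The last nonzero row gives −5·67 + 16·21 = 1, so t = 16. So 21^(−1) ≡ 16 (mod 67). Verify: 21 · 16 = 336 ≡ 1 (mod 67). ✓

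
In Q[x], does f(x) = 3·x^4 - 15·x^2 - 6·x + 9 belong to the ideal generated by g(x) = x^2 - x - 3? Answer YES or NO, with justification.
In Q[x] the ideal (g) consists of all multiples of g, so f ∈ (g) iff g | f, i.e. iff the remainder of f on division by g is 0. Divide f by g (g is monic, so eliminate the leading term of the running remainder at each step):
  leading term 3·x^4: subtract (3·x^2)·g(x) = 3·x^4 - 3·x^3 - 9·x^2, leaving 3·x^3 - 6·x^2 - 6·x + 9
  leading term 3·x^3: subtract (3·x)·g(x) = 3·x^3 - 3·x^2 - 9·x, leaving -3·x^2 + 3·x + 9
  leading term -3·x^2: subtract (-3)·g(x) = -3·x^2 + 3·x + 9, leaving 0
The remainder is 0, so f(x) = g(x) · h(x) with h(x) = 3·x^2 + 3·x - 3. Hence g | f, i.e. f ∈ (g).

Final answer: YES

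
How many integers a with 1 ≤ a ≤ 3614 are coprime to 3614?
The number of a ∈ {1, ..., 3614} with gcd(a, 3614) = 1 is by definition Euler's totient φ(3614). φ is multiplicative, with φ(p^e) = p^e − p^(e−1). Factorise 3614 = 2 · 13 · 139. Then
  φ(3614) = (2 − 1) · (13 − 1) · (139 − 1) = 1 · 12 · 138 = 1656.
So there are 1656 such integers.

Final answer: 1656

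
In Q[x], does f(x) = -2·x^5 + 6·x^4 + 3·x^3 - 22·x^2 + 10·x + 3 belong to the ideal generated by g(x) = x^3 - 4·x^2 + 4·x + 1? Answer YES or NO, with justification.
YES

In Q[x] the ideal (g) consists of all multiples of g, so f ∈ (g) iff g | f, i.e. iff the remainder of f on division by g is 0. Divide f by g (g is monic, so eliminate the leading term of the running remainder at each step):
  leading term -2·x^5: subtract (-2·x^2)·g(x) = -2·x^5 + 8·x^4 - 8·x^3 - 2·x^2, leaving -2·x^4 + 11·x^3 - 20·x^2 + 10·x + 3
  leading term -2·x^4: subtract (-2·x)·g(x) = -2·x^4 + 8·x^3 - 8·x^2 - 2·x, leaving 3·x^3 - 12·x^2 + 12·x + 3
  leading term 3·x^3: subtract (3)·g(x) = 3·x^3 - 12·x^2 + 12·x + 3, leaving 0
The remainder is 0, so f(x) = g(x) · h(x) with h(x) = -2·x^2 - 2·x + 3. Hence g | f, i.e. f ∈ (g).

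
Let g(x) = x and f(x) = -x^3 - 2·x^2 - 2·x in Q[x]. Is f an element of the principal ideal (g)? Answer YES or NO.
In Q[x] the ideal (g) consists of all multiples of g, so f ∈ (g) iff g | f, i.e. iff the remainder of f on division by g is 0. Divide f by g (g is monic, so eliminate the leading term of the running remainder at each step):
  leading term -x^3: subtract (-x^2)·g(x) = -x^3, leaving -2·x^2 - 2·x
  leading term -2·x^2: subtract (-2·x)·g(x) = -2·x^2, leaving -2·x
  leading term -2·x: subtract (-2)·g(x) = -2·x, leaving 0
The remainder is 0, so f(x) = g(x) · h(x) with h(x) = -x^2 - 2·x - 2. Hence g | f, i.e. f ∈ (g).

Final answer: YES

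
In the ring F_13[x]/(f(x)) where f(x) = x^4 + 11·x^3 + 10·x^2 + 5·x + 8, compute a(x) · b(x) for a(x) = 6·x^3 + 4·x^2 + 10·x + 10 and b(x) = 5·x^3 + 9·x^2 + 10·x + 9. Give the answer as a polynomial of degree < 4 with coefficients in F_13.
a · b ≡ 12·x^3 + 9·x^2 + 4·x + 10 (mod f(x))

Multiply as integer polynomials: a · b = 30·x^6 + 74·x^5 + 146·x^4 + 234·x^3 + 226·x^2 + 190·x + 90. Reducing coefficients mod 13: a · b ≡ 4·x^6 + 9·x^5 + 3·x^4 + 5·x^2 + 8·x + 12. Now divide by f(x) = x^4 + 11·x^3 + 10·x^2 + 5·x + 8 in F_13[x], eliminating the leading term at each step:
  leading term 4·x^6: subtract (4·x^2)·f(x) = 4·x^6 + 5·x^5 + x^4 + 7·x^3 + 6·x^2, leaving 4·x^5 + 2·x^4 + 6·x^3 + 12·x^2 + 8·x + 12 (coefficients mod 13)
  leading term 4·x^5: subtract (4·x)·f(x) = 4·x^5 + 5·x^4 + x^3 + 7·x^2 + 6·x, leaving 10·x^4 + 5·x^3 + 5·x^2 + 2·x + 12 (coefficients mod 13)
  leading term 10·x^4: subtract (10)·f(x) = 10·x^4 + 6·x^3 + 9·x^2 + 11·x + 2, leaving 12·x^3 + 9·x^2 + 4·x + 10 (coefficients mod 13)
The degree is now < 4, so this is the remainder. Hence a · b ≡ 12·x^3 + 9·x^2 + 4·x + 10 in F_13[x]/(f).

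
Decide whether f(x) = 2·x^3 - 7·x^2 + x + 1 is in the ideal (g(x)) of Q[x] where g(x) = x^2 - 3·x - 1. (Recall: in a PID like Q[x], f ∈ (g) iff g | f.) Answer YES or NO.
In Q[x] the ideal (g) consists of all multiples of g, so f ∈ (g) iff g | f, i.e. iff the remainder of f on division by g is 0. Divide f by g (g is monic, so eliminate the leading term of the running remainder at each step):
  leading term 2·x^3: subtract (2·x)·g(x) = 2·x^3 - 6·x^2 - 2·x, leaving -x^2 + 3·x + 1
  leading term -x^2: subtract (-1)·g(x) = -x^2 + 3·x + 1, leaving 0
The remainder is 0, so f(x) = g(x) · h(x) with h(x) = 2·x - 1. Hence g | f, i.e. f ∈ (g).

Final answer: YES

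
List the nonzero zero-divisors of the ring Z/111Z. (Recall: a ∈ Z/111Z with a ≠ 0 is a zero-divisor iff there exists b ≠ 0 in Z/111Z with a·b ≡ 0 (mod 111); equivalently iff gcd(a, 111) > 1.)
nonzero zero-divisors of Z/111Z = {3, 6, 9, 12, 15, 18, 21, 24, 27, 30, 33, 36, 37, 39, 42, 45, 48, 51, 54, 57, 60, 63, 66, 69, 72, 74, 75, 78, 81, 84, 87, 90, 93, 96, 99, 102, 105, 108}

An element a ∈ Z/111Z (with a ≠ 0) is a zero-divisor iff gcd(a, 111) > 1 (because a is a unit precisely when gcd(a, n) = 1, and in Z/nZ every nonzero, non-unit element is a zero-divisor). Scan a = 1, ..., 110 and keep those with gcd(a, 111) > 1:
  gcd(3, 111) = 3, gcd(6, 111) = 3, gcd(9, 111) = 3, gcd(12, 111) = 3, gcd(15, 111) = 3, gcd(18, 111) = 3, gcd(21, 111) = 3, gcd(24, 111) = 3, gcd(27, 111) = 3, gcd(30, 111) = 3, gcd(33, 111) = 3, gcd(36, 111) = 3, gcd(37, 111) = 37, gcd(39, 111) = 3, gcd(42, 111) = 3, gcd(45, 111) = 3, gcd(48, 111) = 3, gcd(51, 111) = 3, gcd(54, 111) = 3, gcd(57, 111) = 3, gcd(60, 111) = 3, gcd(63, 111) = 3, gcd(66, 111) = 3, gcd(69, 111) = 3, gcd(72, 111) = 3, gcd(74, 111) = 37, gcd(75, 111) = 3, gcd(78, 111) = 3, gcd(81, 111) = 3, gcd(84, 111) = 3, gcd(87, 111) = 3, gcd(90, 111) = 3, gcd(93, 111) = 3, gcd(96, 111) = 3, gcd(99, 111) = 3, gcd(102, 111) = 3, gcd(105, 111) = 3, gcd(108, 111) = 3.
All other a ∈ {1, ..., 110} have gcd(a, 111) = 1 and are units. So the nonzero zero-divisors are exactly the 38 values of a appearing in this scan.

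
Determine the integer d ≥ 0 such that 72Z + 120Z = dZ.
(72, 120) = (24); d = 24

In the PID Z, (a, b) is generated by gcd(a, b). Compute gcd(120, 72) with the extended Euclidean algorithm, tracking rows (r, s, t) with s·120 + t·72 = r:
  row A: (120, 1, 0)   [1·120 + 0·72 = 120]
  row B: (72, 0, 1)   [0·120 + 1·72 = 72]
  120 = 1·72 + 48   → row C = row A − 1·row B = (48, 1, −1)   [check: 1·120 − 1·72 = 48]
  72 = 1·48 + 24   → row D = row B − 1·row C = (24, −1, 2)   [check: −1·120 + 2·72 = 24]
  48 = 2·24 + 0   → remainder 0, stop. gcd = 24 (last nonzero row D).
So gcd(72, 120) = 24, with Bézout identity −1·120 + 2·72 = 24. Containment (⊇): the Bézout identity exhibits 24 as an element of (72, 120), giving (24) ⊆ (72, 120). Containment (⊆): since 24 | 72 and 24 | 120 (72 = 24·3, 120 = 24·5), every Z-linear combination of 72 and 120 is divisible by 24, so (72, 120) ⊆ (24). Therefore (72, 120) = (24), d = 24.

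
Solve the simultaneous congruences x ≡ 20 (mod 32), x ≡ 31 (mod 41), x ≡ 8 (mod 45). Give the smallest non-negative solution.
The moduli 32, 41, 45 are pairwise coprime, so by the CRT there is a unique solution mod 32·41·45 = 59040.
Solve by successive substitution. Start with x ≡ 20 (mod 32).
  Combine with x ≡ 31 (mod 41): write x = 20 + 32·t and require 20 + 32·t ≡ 31 (mod 41), i.e. 32·t ≡ 31 − 20 ≡ 11 (mod 41). Since 32^(−1) ≡ 9 (mod 41), t ≡ 9·11 ≡ 17 (mod 41). So x ≡ 20 + 32·17 = 564 (mod 1312).
  Combine with x ≡ 8 (mod 45): write x = 564 + 1312·t and require 564 + 1312·t ≡ 8 (mod 45), i.e. 1312·t ≡ 8 − 564 ≡ 29 (mod 45). Since 1312^(−1) ≡ 13 (mod 45) (1312 ≡ 7 (mod 45)), t ≡ 13·29 ≡ 17 (mod 45). So x ≡ 564 + 1312·17 = 22868 (mod 59040).
Unique solution in [0, 59040): x = 22868.

Final answer: x ≡ 22868 (mod 59040); the representative in [0, 59040) is 22868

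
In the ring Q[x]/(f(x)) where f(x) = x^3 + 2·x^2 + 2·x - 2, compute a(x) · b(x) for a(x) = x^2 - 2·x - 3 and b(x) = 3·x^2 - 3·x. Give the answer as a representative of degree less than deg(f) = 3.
a · b ≡ 21·x^2 + 45·x - 30 (mod f(x))

First multiply in Q[x] without reducing: a · b = 3·x^4 - 9·x^3 - 3·x^2 + 9·x. Now divide by f(x) = x^3 + 2·x^2 + 2·x - 2, eliminating the leading term at each step:
  leading term 3·x^4: subtract (3·x)·f(x) = 3·x^4 + 6·x^3 + 6·x^2 - 6·x, leaving -15·x^3 - 9·x^2 + 15·x
  leading term -15·x^3: subtract (-15)·f(x) = -15·x^3 - 30·x^2 - 30·x + 30, leaving 21·x^2 + 45·x - 30
The degree is now < 3, so this is the remainder. Hence a · b ≡ 21·x^2 + 45·x - 30 in Q[x]/(f).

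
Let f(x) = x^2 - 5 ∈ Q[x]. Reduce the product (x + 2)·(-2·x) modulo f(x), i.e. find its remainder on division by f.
First multiply in Q[x] without reducing: a · b = -2·x^2 - 4·x. Now divide by f(x) = x^2 - 5, eliminating the leading term at each step:
  leading term -2·x^2: subtract (-2)·f(x) = 10 - 2·x^2, leaving -4·x - 10
The degree is now < 2, so this is the remainder. Hence a · b ≡ -4·x - 10 in Q[x]/(f).

Final answer: a · b ≡ -4·x - 10 (mod f(x))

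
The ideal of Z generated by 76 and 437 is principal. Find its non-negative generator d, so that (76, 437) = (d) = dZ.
In the PID Z, (a, b) is generated by gcd(a, b). Compute gcd(437, 76) with the extended Euclidean algorithm, tracking rows (r, s, t) with s·437 + t·76 = r:
  row A: (437, 1, 0)   [1·437 + 0·76 = 437]
  row B: (76, 0, 1)   [0·437 + 1·76 = 76]
  437 = 5·76 + 57   → row C = row A − 5·row B = (57, 1, −5)   [check: 1·437 − 5·76 = 57]
  76 = 1·57 + 19   → row D = row B − 1·row C = (19, −1, 6)   [check: −1·437 + 6·76 = 19]
  57 = 3·19 + 0   → remainder 0, stop. gcd = 19 (last nonzero row D).
So gcd(76, 437) = 19, with Bézout identity −1·437 + 6·76 = 19. Containment (⊇): the Bézout identity exhibits 19 as an element of (76, 437), giving (19) ⊆ (76, 437). Containment (⊆): since 19 | 76 and 19 | 437 (76 = 19·4, 437 = 19·23), every Z-linear combination of 76 and 437 is divisible by 19, so (76, 437) ⊆ (19). Therefore (76, 437) = (19), d = 19.

Final answer: (76, 437) = (19); d = 19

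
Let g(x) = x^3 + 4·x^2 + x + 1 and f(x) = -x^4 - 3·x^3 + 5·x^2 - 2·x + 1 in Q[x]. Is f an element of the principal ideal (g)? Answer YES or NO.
NO

In Q[x] the ideal (g) consists of all multiples of g, so f ∈ (g) iff g | f, i.e. iff the remainder of f on division by g is 0. Divide f by g (g is monic, so eliminate the leading term of the running remainder at each step):
  leading term -x^4: subtract (-x)·g(x) = -x^4 - 4·x^3 - x^2 - x, leaving x^3 + 6·x^2 - x + 1
  leading term x^3: subtract (1)·g(x) = x^3 + 4·x^2 + x + 1, leaving 2·x^2 - 2·x
The remainder r(x) = 2·x^2 - 2·x ≠ 0 (and deg r < deg g), so g ∤ f, i.e. f ∉ (g).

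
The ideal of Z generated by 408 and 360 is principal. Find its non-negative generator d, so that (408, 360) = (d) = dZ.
(408, 360) = (24); d = 24

In the PID Z, (a, b) is generated by gcd(a, b). Compute gcd(408, 360) with the extended Euclidean algorithm, tracking rows (r, s, t) with s·408 + t·360 = r:
  row A: (408, 1, 0)   [1·408 + 0·360 = 408]
  row B: (360, 0, 1)   [0·408 + 1·360 = 360]
  408 = 1·360 + 48   → row C = row A − 1·row B = (48, 1, −1)   [check: 1·408 − 1·360 = 48]
  360 = 7·48 + 24   → row D = row B − 7·row C = (24, −7, 8)   [check: −7·408 + 8·360 = 24]
  48 = 2·24 + 0   → remainder 0, stop. gcd = 24 (last nonzero row D).
So gcd(408, 360) = 24, with Bézout identity −7·408 + 8·360 = 24. Containment (⊇): the Bézout identity exhibits 24 as an element of (408, 360), giving (24) ⊆ (408, 360). Containment (⊆): since 24 | 408 and 24 | 360 (408 = 24·17, 360 = 24·15), every Z-linear combination of 408 and 360 is divisible by 24, so (408, 360) ⊆ (24). Therefore (408, 360) = (24), d = 24.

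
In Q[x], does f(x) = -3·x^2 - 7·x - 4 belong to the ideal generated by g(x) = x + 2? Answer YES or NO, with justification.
NO

In Q[x] the ideal (g) consists of all multiples of g, so f ∈ (g) iff g | f, i.e. iff the remainder of f on division by g is 0. Divide f by g (g is monic, so eliminate the leading term of the running remainder at each step):
  leading term -3·x^2: subtract (-3·x)·g(x) = -3·x^2 - 6·x, leaving -x - 4
  leading term -x: subtract (-1)·g(x) = -x - 2, leaving -2
The remainder r(x) = -2 ≠ 0 (and deg r < deg g), so g ∤ f, i.e. f ∉ (g).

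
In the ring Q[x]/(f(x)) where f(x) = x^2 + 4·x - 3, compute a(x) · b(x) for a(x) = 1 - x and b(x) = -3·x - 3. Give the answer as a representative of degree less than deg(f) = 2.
a · b ≡ 6 - 12·x (mod f(x))

First multiply in Q[x] without reducing: a · b = 3·x^2 - 3. Now divide by f(x) = x^2 + 4·x - 3, eliminating the leading term at each step:
  leading term 3·x^2: subtract (3)·f(x) = 3·x^2 + 12·x - 9, leaving 6 - 12·x
The degree is now < 2, so this is the remainder. Hence a · b ≡ 6 - 12·x in Q[x]/(f).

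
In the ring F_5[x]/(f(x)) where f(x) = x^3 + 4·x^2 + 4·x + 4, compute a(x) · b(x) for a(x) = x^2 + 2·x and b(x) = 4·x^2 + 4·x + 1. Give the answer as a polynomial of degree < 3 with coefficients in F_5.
Multiply as integer polynomials: a · b = 4·x^4 + 12·x^3 + 9·x^2 + 2·x. Reducing coefficients mod 5: a · b ≡ 4·x^4 + 2·x^3 + 4·x^2 + 2·x. Now divide by f(x) = x^3 + 4·x^2 + 4·x + 4 in F_5[x], eliminating the leading term at each step:
  leading term 4·x^4: subtract (4·x)·f(x) = 4·x^4 + x^3 + x^2 + x, leaving x^3 + 3·x^2 + x (coefficients mod 5)
  leading term x^3: subtract (1)·f(x) = x^3 + 4·x^2 + 4·x + 4, leaving 4·x^2 + 2·x + 1 (coefficients mod 5)
The degree is now < 3, so this is the remainder. Hence a · b ≡ 4·x^2 + 2·x + 1 in F_5[x]/(f).

Final answer: a · b ≡ 4·x^2 + 2·x + 1 (mod f(x))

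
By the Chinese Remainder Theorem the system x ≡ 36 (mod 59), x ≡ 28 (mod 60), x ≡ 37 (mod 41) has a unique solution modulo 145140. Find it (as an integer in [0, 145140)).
x ≡ 78388 (mod 145140); the representative in [0, 145140) is 78388

The moduli 59, 60, 41 are pairwise coprime, so by the CRT there is a unique solution mod 59·60·41 = 145140.
Solve by successive substitution. Start with x ≡ 36 (mod 59).
  Combine with x ≡ 28 (mod 60): write x = 36 + 59·t and require 36 + 59·t ≡ 28 (mod 60), i.e. 59·t ≡ 28 − 36 ≡ 52 (mod 60). Since 59^(−1) ≡ 59 (mod 60), t ≡ 59·52 ≡ 8 (mod 60). So x ≡ 36 + 59·8 = 508 (mod 3540).
  Combine with x ≡ 37 (mod 41): write x = 508 + 3540·t and require 508 + 3540·t ≡ 37 (mod 41), i.e. 3540·t ≡ 37 − 508 ≡ 21 (mod 41). Since 3540^(−1) ≡ 3 (mod 41) (3540 ≡ 14 (mod 41)), t ≡ 3·21 ≡ 22 (mod 41). So x ≡ 508 + 3540·22 = 78388 (mod 145140).
Unique solution in [0, 145140): x = 78388.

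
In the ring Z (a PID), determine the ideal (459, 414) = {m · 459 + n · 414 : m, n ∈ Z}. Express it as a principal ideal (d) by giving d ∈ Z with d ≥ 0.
In the PID Z, (a, b) is generated by gcd(a, b). Compute gcd(459, 414) with the extended Euclidean algorithm, tracking rows (r, s, t) with s·459 + t·414 = r:
  row A: (459, 1, 0)   [1·459 + 0·414 = 459]
  row B: (414, 0, 1)   [0·459 + 1·414 = 414]
  459 = 1·414 + 45   → row C = row A − 1·row B = (45, 1, −1)   [check: 1·459 − 1·414 = 45]
  414 = 9·45 + 9   → row D = row B − 9·row C = (9, −9, 10)   [check: −9·459 + 10·414 = 9]
  45 = 5·9 + 0   → remainder 0, stop. gcd = 9 (last nonzero row D).
So gcd(459, 414) = 9, with Bézout identity −9·459 + 10·414 = 9. Containment (⊇): the Bézout identity exhibits 9 as an element of (459, 414), giving (9) ⊆ (459, 414). Containment (⊆): since 9 | 459 and 9 | 414 (459 = 9·51, 414 = 9·46), every Z-linear combination of 459 and 414 is divisible by 9, so (459, 414) ⊆ (9). Therefore (459, 414) = (9), d = 9.

Final answer: (459, 414) = (9); d = 9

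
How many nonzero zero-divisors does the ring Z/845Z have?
In Z/845Z each nonzero element is either a unit (gcd with 845 is 1) or a zero-divisor (gcd > 1). The number of units is φ(845): factorise 845 = 5 · 13^2, so φ(845) = (5 − 1) · (13^2 − 13^1) = 4 · 156 = 624. The nonzero elements number 845 − 1 = 844. Hence the nonzero zero-divisors number 844 − 624 = 220.

Final answer: Z/845Z has 220 nonzero zero-divisors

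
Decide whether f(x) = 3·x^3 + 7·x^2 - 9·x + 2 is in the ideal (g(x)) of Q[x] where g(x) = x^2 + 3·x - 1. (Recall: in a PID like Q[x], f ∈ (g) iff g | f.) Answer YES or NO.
YES

In Q[x] the ideal (g) consists of all multiples of g, so f ∈ (g) iff g | f, i.e. iff the remainder of f on division by g is 0. Divide f by g (g is monic, so eliminate the leading term of the running remainder at each step):
  leading term 3·x^3: subtract (3·x)·g(x) = 3·x^3 + 9·x^2 - 3·x, leaving -2·x^2 - 6·x + 2
  leading term -2·x^2: subtract (-2)·g(x) = -2·x^2 - 6·x + 2, leaving 0
The remainder is 0, so f(x) = g(x) · h(x) with h(x) = 3·x - 2. Hence g | f, i.e. f ∈ (g).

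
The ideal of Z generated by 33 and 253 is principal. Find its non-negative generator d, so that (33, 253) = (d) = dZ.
(33, 253) = (11); d = 11

In the PID Z, (a, b) is generated by gcd(a, b). Compute gcd(253, 33) with the extended Euclidean algorithm, tracking rows (r, s, t) with s·253 + t·33 = r:
  row A: (253, 1, 0)   [1·253 + 0·33 = 253]
  row B: (33, 0, 1)   [0·253 + 1·33 = 33]
  253 = 7·33 + 22   → row C = row A − 7·row B = (22, 1, −7)   [check: 1·253 − 7·33 = 22]
  33 = 1·22 + 11   → row D = row B − 1·row C = (11, −1, 8)   [check: −1·253 + 8·33 = 11]
  22 = 2·11 + 0   → remainder 0, stop. gcd = 11 (last nonzero row D).
So gcd(33, 253) = 11, with Bézout identity −1·253 + 8·33 = 11. Containment (⊇): the Bézout identity exhibits 11 as an element of (33, 253), giving (11) ⊆ (33, 253). Containment (⊆): since 11 | 33 and 11 | 253 (33 = 11·3, 253 = 11·23), every Z-linear combination of 33 and 253 is divisible by 11, so (33, 253) ⊆ (11). Therefore (33, 253) = (11), d = 11.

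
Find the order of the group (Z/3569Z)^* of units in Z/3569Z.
|(Z/3569Z)^*| = 3444

(Z/3569Z)^* consists of the classes a with gcd(a, 3569) = 1, so its order is φ(3569). φ is multiplicative, with φ(p^e) = p^e − p^(e−1). Factorise 3569 = 43 · 83. Then
  φ(3569) = (43 − 1) · (83 − 1) = 42 · 82 = 3444.
Thus |(Z/3569Z)^*| = 3444.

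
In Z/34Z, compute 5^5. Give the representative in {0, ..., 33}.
Use repeated squaring. Binary(5) = 101. Walk through the bits of the exponent 5 left-to-right: at each bit after the leading one, square the running value, then multiply by 5 if the bit is 1 (always reducing mod 34):
  bit 1 = 1 (leading): start with 5.
  bit 2 = 0: square 5^2 = 25 (mod 34).
  bit 3 = 1: square 25^2 = 625 ≡ 13; bit is 1, so multiply 13·5 = 65 ≡ 31 (mod 34).
Final value: 5^5 ≡ 31 (mod 34).

Final answer: 31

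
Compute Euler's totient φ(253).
φ is multiplicative, with φ(p^e) = p^e − p^(e−1). Factorise 253 = 11 · 23. Then
  φ(253) = (11 − 1) · (23 − 1) = 10 · 22 = 220.

Final answer: φ(253) = 220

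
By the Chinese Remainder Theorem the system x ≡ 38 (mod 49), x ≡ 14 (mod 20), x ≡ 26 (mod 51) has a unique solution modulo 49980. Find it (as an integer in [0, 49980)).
x ≡ 45314 (mod 49980); the representative in [0, 49980) is 45314

The moduli 49, 20, 51 are pairwise coprime, so by the CRT there is a unique solution mod 49·20·51 = 49980.
Solve by successive substitution. Start with x ≡ 38 (mod 49).
  Combine with x ≡ 14 (mod 20): write x = 38 + 49·t and require 38 + 49·t ≡ 14 (mod 20), i.e. 49·t ≡ 14 − 38 ≡ 16 (mod 20). Since 49^(−1) ≡ 9 (mod 20) (49 ≡ 9 (mod 20)), t ≡ 9·16 ≡ 4 (mod 20). So x ≡ 38 + 49·4 = 234 (mod 980).
  Combine with x ≡ 26 (mod 51): write x = 234 + 980·t and require 234 + 980·t ≡ 26 (mod 51), i.e. 980·t ≡ 26 − 234 ≡ 47 (mod 51). Since 980^(−1) ≡ 14 (mod 51) (980 ≡ 11 (mod 51)), t ≡ 14·47 ≡ 46 (mod 51). So x ≡ 234 + 980·46 = 45314 (mod 49980).
Unique solution in [0, 49980): x = 45314.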